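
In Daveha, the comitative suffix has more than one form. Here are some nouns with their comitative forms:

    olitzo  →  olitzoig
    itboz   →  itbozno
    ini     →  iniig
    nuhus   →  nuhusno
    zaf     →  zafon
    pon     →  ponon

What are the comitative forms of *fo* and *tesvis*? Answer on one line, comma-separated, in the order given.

The alternation tracks the final sound of the stem — -no when the stem ends in a sibilant (*itboz*, *nuhus*); -on when the stem ends in a non-sibilant consonant (*zaf*, *pon*); -ig when the stem ends in a vowel (*olitzo*, *ini*).
*fo*: final sound = /o/, a vowel → -ig → *foig*.
*tesvis* — final sound /s/ (a sibilant) → -no → *tesvisno*.

foig, tesvisno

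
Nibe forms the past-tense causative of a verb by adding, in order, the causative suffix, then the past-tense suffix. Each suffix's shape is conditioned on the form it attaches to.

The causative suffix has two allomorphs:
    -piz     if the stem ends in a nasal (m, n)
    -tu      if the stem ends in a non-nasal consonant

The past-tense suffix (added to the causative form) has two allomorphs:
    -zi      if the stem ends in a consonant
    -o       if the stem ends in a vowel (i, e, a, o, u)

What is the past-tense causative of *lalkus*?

Since the final consonant of *lalkus* is /s/ (non-nasal), it takes -tu, giving *lalkustu*.
The causative form *lalkustu* — final sound /u/ (a vowel) → -o → *lalkustuo*.

lalkustuo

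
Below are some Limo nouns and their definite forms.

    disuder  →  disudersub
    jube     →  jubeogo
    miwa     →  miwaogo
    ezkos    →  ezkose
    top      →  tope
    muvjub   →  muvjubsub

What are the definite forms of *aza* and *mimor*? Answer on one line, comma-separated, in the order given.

azaogo, mimorsub

The pattern is voicing of the final sound: -e when the stem ends in a voiceless consonant (*ezkos*, *top*); -sub when the stem ends in a voiced consonant (*disuder*, *muvjub*); -ogo when the stem ends in a vowel (*jube*, *miwa*).
Since the final sound of *aza* is /a/ (a vowel), it takes -ogo, giving *azaogo*.
*mimor* — final sound /r/ (a voiced consonant) → -sub → *mimorsub*.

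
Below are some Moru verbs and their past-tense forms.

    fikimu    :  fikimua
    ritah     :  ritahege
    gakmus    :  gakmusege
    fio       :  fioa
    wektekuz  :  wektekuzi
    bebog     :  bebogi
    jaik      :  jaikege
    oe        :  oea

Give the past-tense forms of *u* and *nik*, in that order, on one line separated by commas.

The pattern is voicing of the final sound: -ege when the stem ends in a voiceless consonant (*ritah*, *gakmus*, *jaik*); -i when the stem ends in a voiced consonant (*wektekuz*, *bebog*); -a when the stem ends in a vowel (*fikimu*, *fio*, *oe*).
*u*: final sound = /u/, a vowel → -a → *ua*.
*nik* — final sound /k/ (a voiceless consonant) → -ege → *nikege*.

ua, nikege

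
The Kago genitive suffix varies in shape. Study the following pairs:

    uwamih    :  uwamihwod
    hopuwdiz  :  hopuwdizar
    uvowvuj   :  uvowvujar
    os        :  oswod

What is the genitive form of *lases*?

laseswod

Looking at the final consonant of each stem: -wod when the stem ends in a voiceless consonant (*uwamih*, *os*); -ar when the stem ends in a voiced consonant (*hopuwdiz*, *uvowvuj*).
The final consonant of *lases* is /s/, which is voiceless, so the suffix is -wod, giving *laseswod*.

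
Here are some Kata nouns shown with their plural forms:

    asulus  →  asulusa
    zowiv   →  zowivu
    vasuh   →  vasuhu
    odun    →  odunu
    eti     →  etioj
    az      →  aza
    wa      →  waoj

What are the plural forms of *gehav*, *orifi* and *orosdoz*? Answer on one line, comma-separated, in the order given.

gehavu, orifioj, orosdoza

Looking at the final sound of each stem: -a when the stem ends in a sibilant (*asulus*, *az*); -u when the stem ends in a non-sibilant consonant (*zowiv*, *vasuh*, *odun*); -oj when the stem ends in a vowel (*eti*, *wa*).
*gehav* — final sound /v/ (a non-sibilant consonant) → -u → *gehavu*.
Since the final sound of *orifi* is /i/ (a vowel), it takes -oj, giving *orifioj*.
The final sound of *orosdoz* is /z/, which is a sibilant, so the suffix is -a, giving *orosdoza*.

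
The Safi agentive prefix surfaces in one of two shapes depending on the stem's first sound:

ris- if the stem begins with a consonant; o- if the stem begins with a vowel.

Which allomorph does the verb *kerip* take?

ris-

The first sound of *kerip* is /k/, which is a consonant, so the prefix is ris-.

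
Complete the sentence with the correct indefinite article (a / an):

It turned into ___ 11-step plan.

an

The indefinite article is chosen by the initial *sound* of the following word, not its spelling.
The number *11* is spoken "eleven", beginning with /ɪˈlɛvən/ — a vowel sound.
So the article is *an*: It turned into an 11-step plan.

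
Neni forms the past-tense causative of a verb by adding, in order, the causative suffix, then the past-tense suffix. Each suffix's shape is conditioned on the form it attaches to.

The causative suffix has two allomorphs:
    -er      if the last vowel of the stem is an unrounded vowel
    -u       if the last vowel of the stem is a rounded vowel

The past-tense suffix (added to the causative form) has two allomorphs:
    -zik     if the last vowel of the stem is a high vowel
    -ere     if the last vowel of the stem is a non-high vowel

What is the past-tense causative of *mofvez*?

mofvezerere

*mofvez* — last vowel /e/ (an unrounded vowel) → -er → *mofvezer*.
The causative form *mofvezer*: last vowel = /e/, a non-high vowel → -ere → *mofvezerere*.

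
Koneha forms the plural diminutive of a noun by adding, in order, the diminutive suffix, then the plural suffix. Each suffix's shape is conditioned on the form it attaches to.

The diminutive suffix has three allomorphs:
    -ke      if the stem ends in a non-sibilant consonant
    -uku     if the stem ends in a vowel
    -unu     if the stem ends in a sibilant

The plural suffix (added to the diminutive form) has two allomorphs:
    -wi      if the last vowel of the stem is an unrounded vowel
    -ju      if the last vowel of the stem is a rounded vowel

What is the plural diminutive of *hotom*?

hotomkewi

*hotom*: final sound = /m/, a non-sibilant consonant → -ke → *hotomke*.
The diminutive form *hotomke*: last vowel = /e/, an unrounded vowel → -wi → *hotomkewi*.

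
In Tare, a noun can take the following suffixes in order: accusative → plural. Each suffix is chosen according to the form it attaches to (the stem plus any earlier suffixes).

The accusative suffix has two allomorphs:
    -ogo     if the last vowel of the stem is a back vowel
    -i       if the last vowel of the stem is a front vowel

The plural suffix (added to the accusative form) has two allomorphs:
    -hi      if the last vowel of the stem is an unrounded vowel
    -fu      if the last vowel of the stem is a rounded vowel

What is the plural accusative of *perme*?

permeihi

The last vowel of *perme* is /e/, which is a front vowel, so the accusative suffix is -i, giving *permei*.
The accusative form *permei*: last vowel = /i/, an unrounded vowel → -hi → *permeihi*.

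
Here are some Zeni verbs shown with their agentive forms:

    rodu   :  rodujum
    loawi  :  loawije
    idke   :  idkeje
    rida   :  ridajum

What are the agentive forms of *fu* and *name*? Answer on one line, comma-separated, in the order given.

The suffix is conditioned by the last vowel: -je when the last vowel of the stem is a front vowel (*loawi*, *idke*); -jum when the last vowel of the stem is a back vowel (*rodu*, *rida*).
The last vowel of *fu* is /u/, which is a back vowel, so the suffix is -jum, giving *fujum*.
*name*: last vowel = /e/, a front vowel → -je → *nameje*.

fujum, nameje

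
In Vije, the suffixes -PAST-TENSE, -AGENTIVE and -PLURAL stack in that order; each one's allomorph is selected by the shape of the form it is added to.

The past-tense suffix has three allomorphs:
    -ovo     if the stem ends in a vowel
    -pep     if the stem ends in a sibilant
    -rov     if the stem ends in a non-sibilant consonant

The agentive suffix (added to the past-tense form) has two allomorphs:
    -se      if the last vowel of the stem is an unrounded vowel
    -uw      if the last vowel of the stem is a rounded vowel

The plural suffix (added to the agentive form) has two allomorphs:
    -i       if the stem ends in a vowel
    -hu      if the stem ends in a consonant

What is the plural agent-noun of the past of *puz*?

Since the final sound of *puz* is /z/ (a sibilant), it takes -pep, giving *puzpep*.
Since the last vowel of the past-tense form *puzpep* is /e/ (an unrounded vowel), it takes -se, giving *puzpepse*.
The final sound of the agentive form *puzpepse* is /e/, which is a vowel, so the plural suffix is -i, giving *puzpepsei*.

puzpepsei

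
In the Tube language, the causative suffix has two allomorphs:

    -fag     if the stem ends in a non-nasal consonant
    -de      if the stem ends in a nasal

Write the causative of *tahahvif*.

tahahviffag

*tahahvif* — final consonant /f/ (non-nasal) → -fag → *tahahviffag*.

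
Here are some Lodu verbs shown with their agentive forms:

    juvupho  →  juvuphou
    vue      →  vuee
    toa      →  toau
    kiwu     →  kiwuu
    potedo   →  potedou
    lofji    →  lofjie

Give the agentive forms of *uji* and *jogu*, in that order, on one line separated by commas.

ujie, joguu

The alternation tracks the last vowel of the stem — -e when the last vowel of the stem is a front vowel (*vue*, *lofji*); -u when the last vowel of the stem is a back vowel (*juvupho*, *toa*, *kiwu*, *potedo*).
Since the last vowel of *uji* is /i/ (a front vowel), it takes -e, giving *ujie*.
*jogu* — last vowel /u/ (a back vowel) → -u → *joguu*.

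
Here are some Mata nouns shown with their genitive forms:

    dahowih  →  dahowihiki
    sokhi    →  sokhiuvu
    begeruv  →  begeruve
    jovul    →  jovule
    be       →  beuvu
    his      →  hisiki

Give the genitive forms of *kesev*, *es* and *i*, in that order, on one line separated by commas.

The alternation tracks the final sound of the stem — -iki when the stem ends in a voiceless consonant (*dahowih*, *his*); -e when the stem ends in a voiced consonant (*begeruv*, *jovul*); -uvu when the stem ends in a vowel (*sokhi*, *be*).
*kesev* — final sound /v/ (a voiced consonant) → -e → *keseve*.
*es*: final sound = /s/, a voiceless consonant → -iki → *esiki*.
*i* — final sound /i/ (a vowel) → -uvu → *iuvu*.

keseve, esiki, iuvu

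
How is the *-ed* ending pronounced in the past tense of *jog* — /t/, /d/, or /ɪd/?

The stem *jog* ends in a voiced sound other than /d/.
The -ed suffix is realized as /ɪd/ after /t, d/; as /t/ after other voiceless consonants; and as /d/ after other voiced sounds.
So -ed on *jog* is pronounced /d/.

/d/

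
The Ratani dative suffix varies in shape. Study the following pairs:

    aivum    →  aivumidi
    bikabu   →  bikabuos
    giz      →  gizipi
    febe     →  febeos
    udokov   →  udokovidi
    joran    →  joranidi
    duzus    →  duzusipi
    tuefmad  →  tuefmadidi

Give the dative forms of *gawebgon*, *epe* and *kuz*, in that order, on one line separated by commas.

gawebgonidi, epeos, kuzipi

The pattern is sibilance of the final sound: -ipi when the stem ends in a sibilant (*giz*, *duzus*); -idi when the stem ends in a non-sibilant consonant (*aivum*, *udokov*, *joran*, *tuefmad*); -os when the stem ends in a vowel (*bikabu*, *febe*).
The final sound of *gawebgon* is /n/, which is a non-sibilant consonant, so the suffix is -idi, giving *gawebgonidi*.
Since the final sound of *epe* is /e/ (a vowel), it takes -os, giving *epeos*.
The final sound of *kuz* is /z/, which is a sibilant, so the suffix is -ipi, giving *kuzipi*.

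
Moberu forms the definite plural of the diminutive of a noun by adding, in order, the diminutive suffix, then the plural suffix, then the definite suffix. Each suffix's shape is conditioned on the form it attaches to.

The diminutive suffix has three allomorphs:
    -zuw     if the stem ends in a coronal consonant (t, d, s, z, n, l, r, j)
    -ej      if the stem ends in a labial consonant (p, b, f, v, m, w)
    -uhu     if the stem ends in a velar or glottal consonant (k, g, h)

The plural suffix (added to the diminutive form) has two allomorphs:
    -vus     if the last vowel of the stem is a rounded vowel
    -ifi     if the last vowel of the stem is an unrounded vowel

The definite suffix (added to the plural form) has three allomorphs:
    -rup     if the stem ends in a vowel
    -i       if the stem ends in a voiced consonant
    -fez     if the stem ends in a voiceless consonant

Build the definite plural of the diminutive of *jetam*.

jetamejifirup

*jetam*: final consonant = /m/, labial → -ej → *jetamej*.
The last vowel of the diminutive form *jetamej* is /e/, which is an unrounded vowel, so the plural suffix is -ifi, giving *jetamejifi*.
The plural form *jetamejifi* — final sound /i/ (a vowel) → -rup → *jetamejifirup*.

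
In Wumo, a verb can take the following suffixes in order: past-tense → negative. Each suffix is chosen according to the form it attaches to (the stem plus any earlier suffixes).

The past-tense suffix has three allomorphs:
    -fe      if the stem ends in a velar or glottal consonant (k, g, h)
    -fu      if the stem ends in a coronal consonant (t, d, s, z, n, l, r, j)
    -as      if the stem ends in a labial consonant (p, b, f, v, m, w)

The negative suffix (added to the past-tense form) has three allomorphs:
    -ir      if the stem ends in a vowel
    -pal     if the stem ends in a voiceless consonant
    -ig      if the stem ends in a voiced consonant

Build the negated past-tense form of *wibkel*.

wibkelfuir

*wibkel* — final consonant /l/ (coronal) → -fu → *wibkelfu*.
Since the final sound of the past-tense form *wibkelfu* is /u/ (a vowel), it takes -ir, giving *wibkelfuir*.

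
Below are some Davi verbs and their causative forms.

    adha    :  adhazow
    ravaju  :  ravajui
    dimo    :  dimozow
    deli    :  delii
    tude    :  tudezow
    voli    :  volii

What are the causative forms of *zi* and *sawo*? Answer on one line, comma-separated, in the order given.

zii, sawozow

The pattern is height harmony: -i when the last vowel of the stem is a high vowel (*ravaju*, *deli*, *voli*); -zow when the last vowel of the stem is a non-high vowel (*adha*, *dimo*, *tude*).
The last vowel of *zi* is /i/, which is a high vowel, so the suffix is -i, giving *zii*.
*sawo*: last vowel = /o/, a non-high vowel → -zow → *sawozow*.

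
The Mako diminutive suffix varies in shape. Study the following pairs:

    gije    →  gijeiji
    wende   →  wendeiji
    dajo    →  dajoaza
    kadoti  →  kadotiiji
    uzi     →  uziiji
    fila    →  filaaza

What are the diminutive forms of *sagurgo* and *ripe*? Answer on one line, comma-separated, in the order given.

Looking at the last vowel of each stem: -iji when the last vowel of the stem is a front vowel (*gije*, *wende*, *kadoti*, *uzi*); -aza when the last vowel of the stem is a back vowel (*dajo*, *fila*).
*sagurgo* — last vowel /o/ (a back vowel) → -aza → *sagurgoaza*.
*ripe*: last vowel = /e/, a front vowel → -iji → *ripeiji*.

sagurgoaza, ripeiji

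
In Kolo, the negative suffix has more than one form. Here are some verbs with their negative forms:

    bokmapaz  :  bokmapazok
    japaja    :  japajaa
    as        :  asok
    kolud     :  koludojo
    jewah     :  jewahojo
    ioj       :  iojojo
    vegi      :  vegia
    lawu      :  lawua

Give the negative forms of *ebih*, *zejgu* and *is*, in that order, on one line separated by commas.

The suffix is conditioned by the final sound: -ok when the stem ends in a sibilant (*bokmapaz*, *as*); -ojo when the stem ends in a non-sibilant consonant (*kolud*, *jewah*, *ioj*); -a when the stem ends in a vowel (*japaja*, *vegi*, *lawu*).
*ebih*: final sound = /h/, a non-sibilant consonant → -ojo → *ebihojo*.
*zejgu* — final sound /u/ (a vowel) → -a → *zejgua*.
The final sound of *is* is /s/, which is a sibilant, so the suffix is -ok, giving *isok*.

ebihojo, zejgua, isok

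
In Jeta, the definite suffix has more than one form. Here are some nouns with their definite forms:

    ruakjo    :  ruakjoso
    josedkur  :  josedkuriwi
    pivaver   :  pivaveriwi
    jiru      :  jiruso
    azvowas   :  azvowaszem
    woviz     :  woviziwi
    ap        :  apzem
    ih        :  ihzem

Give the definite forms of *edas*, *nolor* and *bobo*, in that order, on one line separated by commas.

The alternation tracks the final sound of the stem — -zem when the stem ends in a voiceless consonant (*azvowas*, *ap*, *ih*); -iwi when the stem ends in a voiced consonant (*josedkur*, *pivaver*, *woviz*); -so when the stem ends in a vowel (*ruakjo*, *jiru*).
The final sound of *edas* is /s/, which is a voiceless consonant, so the suffix is -zem, giving *edaszem*.
*nolor* — final sound /r/ (a voiced consonant) → -iwi → *noloriwi*.
The final sound of *bobo* is /o/, which is a vowel, so the suffix is -so, giving *boboso*.

edaszem, noloriwi, boboso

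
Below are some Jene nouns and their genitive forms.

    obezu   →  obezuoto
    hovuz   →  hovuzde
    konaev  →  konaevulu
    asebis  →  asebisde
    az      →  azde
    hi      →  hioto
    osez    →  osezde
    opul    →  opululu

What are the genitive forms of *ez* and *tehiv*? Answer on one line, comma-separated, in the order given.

ezde, tehivulu

The pattern is sibilance of the final sound: -de when the stem ends in a sibilant (*hovuz*, *asebis*, *az*, *osez*); -ulu when the stem ends in a non-sibilant consonant (*konaev*, *opul*); -oto when the stem ends in a vowel (*obezu*, *hi*).
*ez*: final sound = /z/, a sibilant → -de → *ezde*.
*tehiv* — final sound /v/ (a non-sibilant consonant) → -ulu → *tehivulu*.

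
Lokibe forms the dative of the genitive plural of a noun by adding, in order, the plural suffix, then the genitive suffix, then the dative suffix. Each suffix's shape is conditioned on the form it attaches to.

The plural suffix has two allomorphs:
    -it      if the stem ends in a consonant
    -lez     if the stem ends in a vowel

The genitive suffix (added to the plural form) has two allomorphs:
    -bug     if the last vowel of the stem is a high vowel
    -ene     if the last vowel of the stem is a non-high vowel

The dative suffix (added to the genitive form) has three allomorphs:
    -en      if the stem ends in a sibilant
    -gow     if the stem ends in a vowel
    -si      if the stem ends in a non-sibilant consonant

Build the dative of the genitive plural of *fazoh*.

*fazoh* — final sound /h/ (a consonant) → -it → *fazohit*.
The last vowel of the plural form *fazohit* is /i/, which is a high vowel, so the genitive suffix is -bug, giving *fazohitbug*.
The genitive form *fazohitbug* — final sound /g/ (a non-sibilant consonant) → -si → *fazohitbugsi*.

fazohitbugsi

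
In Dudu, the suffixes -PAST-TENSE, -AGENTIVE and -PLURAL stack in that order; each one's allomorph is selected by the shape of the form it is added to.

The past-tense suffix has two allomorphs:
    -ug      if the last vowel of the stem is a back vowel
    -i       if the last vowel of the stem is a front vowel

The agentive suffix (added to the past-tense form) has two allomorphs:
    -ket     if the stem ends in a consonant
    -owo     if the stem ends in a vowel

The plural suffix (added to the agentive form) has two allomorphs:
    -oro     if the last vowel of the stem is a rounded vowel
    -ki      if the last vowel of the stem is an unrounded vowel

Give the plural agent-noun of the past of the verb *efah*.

*efah*: last vowel = /a/, a back vowel → -ug → *efahug*.
The past-tense form *efahug* — final sound /g/ (a consonant) → -ket → *efahugket*.
The agentive form *efahugket*: last vowel = /e/, an unrounded vowel → -ki → *efahugketki*.

efahugketki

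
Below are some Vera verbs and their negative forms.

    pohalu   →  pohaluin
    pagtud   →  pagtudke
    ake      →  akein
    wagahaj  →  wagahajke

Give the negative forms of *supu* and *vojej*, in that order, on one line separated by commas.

supuin, vojejke

The pattern is consonant vs. vowel: -ke when the stem ends in a consonant (*pagtud*, *wagahaj*); -in when the stem ends in a vowel (*pohalu*, *ake*).
The final sound of *supu* is /u/, which is a vowel, so the suffix is -in, giving *supuin*.
*vojej*: final sound = /j/, a consonant → -ke → *vojejke*.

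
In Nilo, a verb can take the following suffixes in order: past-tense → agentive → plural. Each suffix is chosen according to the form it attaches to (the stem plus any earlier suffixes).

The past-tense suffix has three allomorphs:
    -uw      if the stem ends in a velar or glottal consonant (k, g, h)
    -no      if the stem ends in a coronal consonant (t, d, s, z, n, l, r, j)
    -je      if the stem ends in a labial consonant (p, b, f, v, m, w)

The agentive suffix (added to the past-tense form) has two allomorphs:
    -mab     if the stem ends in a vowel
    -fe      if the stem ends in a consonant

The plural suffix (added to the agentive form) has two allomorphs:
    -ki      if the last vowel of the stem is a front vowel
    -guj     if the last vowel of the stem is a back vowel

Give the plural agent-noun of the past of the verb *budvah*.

budvahuwfeki

Since the final consonant of *budvah* is /h/ (velar/glottal), it takes -uw, giving *budvahuw*.
The past-tense form *budvahuw*: final sound = /w/, a consonant → -fe → *budvahuwfe*.
The agentive form *budvahuwfe* — last vowel /e/ (a front vowel) → -ki → *budvahuwfeki*.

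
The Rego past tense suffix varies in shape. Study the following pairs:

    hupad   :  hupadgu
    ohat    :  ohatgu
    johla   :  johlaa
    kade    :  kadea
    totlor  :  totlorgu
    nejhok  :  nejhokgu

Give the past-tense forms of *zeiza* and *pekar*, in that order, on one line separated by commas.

zeizaa, pekargu

The pattern is consonant vs. vowel: -gu when the stem ends in a consonant (*hupad*, *ohat*, *totlor*, *nejhok*); -a when the stem ends in a vowel (*johla*, *kade*).
*zeiza* — final sound /a/ (a vowel) → -a → *zeizaa*.
*pekar*: final sound = /r/, a consonant → -gu → *pekargu*.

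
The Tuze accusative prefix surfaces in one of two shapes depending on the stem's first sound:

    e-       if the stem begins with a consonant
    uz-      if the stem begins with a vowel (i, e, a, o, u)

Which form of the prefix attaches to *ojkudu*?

uz-

Since the first sound of *ojkudu* is /o/ (a vowel), it takes uz-.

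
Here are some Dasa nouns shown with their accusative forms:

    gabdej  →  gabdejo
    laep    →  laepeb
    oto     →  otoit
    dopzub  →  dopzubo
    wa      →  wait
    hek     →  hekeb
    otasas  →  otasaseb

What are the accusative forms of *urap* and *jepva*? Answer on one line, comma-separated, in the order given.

urapeb, jepvait

The pattern is voicing of the final sound: -eb when the stem ends in a voiceless consonant (*laep*, *hek*, *otasas*); -o when the stem ends in a voiced consonant (*gabdej*, *dopzub*); -it when the stem ends in a vowel (*oto*, *wa*).
Since the final sound of *urap* is /p/ (a voiceless consonant), it takes -eb, giving *urapeb*.
The final sound of *jepva* is /a/, which is a vowel, so the suffix is -it, giving *jepvait*.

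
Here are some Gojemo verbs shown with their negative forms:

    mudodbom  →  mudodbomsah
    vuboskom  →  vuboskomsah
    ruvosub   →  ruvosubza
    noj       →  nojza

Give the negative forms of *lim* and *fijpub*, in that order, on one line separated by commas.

limsah, fijpubza

Looking at the final consonant of each stem: -sah when the stem ends in a nasal (*mudodbom*, *vuboskom*); -za when the stem ends in a non-nasal consonant (*ruvosub*, *noj*).
Since the final consonant of *lim* is /m/ (a nasal), it takes -sah, giving *limsah*.
*fijpub* — final consonant /b/ (non-nasal) → -za → *fijpubza*.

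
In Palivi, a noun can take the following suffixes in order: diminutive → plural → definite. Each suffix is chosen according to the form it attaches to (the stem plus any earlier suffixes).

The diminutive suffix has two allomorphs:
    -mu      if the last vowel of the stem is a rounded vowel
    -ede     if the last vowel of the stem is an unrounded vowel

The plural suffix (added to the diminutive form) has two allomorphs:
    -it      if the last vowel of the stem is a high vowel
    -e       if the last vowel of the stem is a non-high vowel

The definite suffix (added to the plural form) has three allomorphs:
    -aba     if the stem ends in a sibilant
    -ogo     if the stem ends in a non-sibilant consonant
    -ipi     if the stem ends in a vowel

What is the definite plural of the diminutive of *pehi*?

pehiedeeipi

Since the last vowel of *pehi* is /i/ (an unrounded vowel), it takes -ede, giving *pehiede*.
The diminutive form *pehiede*: last vowel = /e/, a non-high vowel → -e → *pehiedee*.
The plural form *pehiedee* — final sound /e/ (a vowel) → -ipi → *pehiedeeipi*.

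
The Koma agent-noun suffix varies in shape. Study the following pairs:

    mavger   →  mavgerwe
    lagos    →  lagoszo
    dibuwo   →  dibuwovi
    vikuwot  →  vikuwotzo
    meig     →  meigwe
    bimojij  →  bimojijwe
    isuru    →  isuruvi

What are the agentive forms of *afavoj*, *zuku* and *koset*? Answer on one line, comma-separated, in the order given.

The pattern is voicing of the final sound: -zo when the stem ends in a voiceless consonant (*lagos*, *vikuwot*); -we when the stem ends in a voiced consonant (*mavger*, *meig*, *bimojij*); -vi when the stem ends in a vowel (*dibuwo*, *isuru*).
*afavoj* — final sound /j/ (a voiced consonant) → -we → *afavojwe*.
*zuku* — final sound /u/ (a vowel) → -vi → *zukuvi*.
*koset*: final sound = /t/, a voiceless consonant → -zo → *kosetzo*.

afavojwe, zukuvi, kosetzo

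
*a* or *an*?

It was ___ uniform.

The indefinite article is chosen by the initial *sound* of the following word, not its spelling.
*uniform* begins with the sound /juː/ (u pronounced /juː/) — a consonant sound.
So the article is *a*: It was a uniform.

a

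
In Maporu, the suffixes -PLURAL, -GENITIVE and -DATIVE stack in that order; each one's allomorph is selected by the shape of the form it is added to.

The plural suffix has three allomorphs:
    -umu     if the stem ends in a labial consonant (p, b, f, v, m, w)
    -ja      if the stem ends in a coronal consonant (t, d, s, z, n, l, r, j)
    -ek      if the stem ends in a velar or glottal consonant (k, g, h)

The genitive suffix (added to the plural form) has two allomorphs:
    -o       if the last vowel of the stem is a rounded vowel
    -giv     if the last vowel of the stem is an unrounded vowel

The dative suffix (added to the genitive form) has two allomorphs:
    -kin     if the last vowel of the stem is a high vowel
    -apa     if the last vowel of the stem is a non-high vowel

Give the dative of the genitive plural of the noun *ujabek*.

The final consonant of *ujabek* is /k/, which is velar/glottal, so the plural suffix is -ek, giving *ujabekek*.
Since the last vowel of the plural form *ujabekek* is /e/ (an unrounded vowel), it takes -giv, giving *ujabekekgiv*.
The genitive form *ujabekekgiv* — last vowel /i/ (a high vowel) → -kin → *ujabekekgivkin*.

ujabekekgivkin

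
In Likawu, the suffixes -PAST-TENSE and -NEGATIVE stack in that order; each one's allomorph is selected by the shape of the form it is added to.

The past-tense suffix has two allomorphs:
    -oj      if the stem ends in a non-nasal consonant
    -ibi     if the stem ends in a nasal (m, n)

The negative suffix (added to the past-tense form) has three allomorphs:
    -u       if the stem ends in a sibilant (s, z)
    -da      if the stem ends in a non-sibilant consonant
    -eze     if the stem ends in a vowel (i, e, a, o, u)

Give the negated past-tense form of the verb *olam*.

The final consonant of *olam* is /m/, which is a nasal, so the past-tense suffix is -ibi, giving *olamibi*.
Since the final sound of the past-tense form *olamibi* is /i/ (a vowel), it takes -eze, giving *olamibieze*.

olamibieze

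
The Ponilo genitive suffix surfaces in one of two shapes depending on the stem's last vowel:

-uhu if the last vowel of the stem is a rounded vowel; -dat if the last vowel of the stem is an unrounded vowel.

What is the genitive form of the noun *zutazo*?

The last vowel of *zutazo* is /o/, which is a rounded vowel, so the suffix is -uhu, giving *zutazouhu*.

zutazouhu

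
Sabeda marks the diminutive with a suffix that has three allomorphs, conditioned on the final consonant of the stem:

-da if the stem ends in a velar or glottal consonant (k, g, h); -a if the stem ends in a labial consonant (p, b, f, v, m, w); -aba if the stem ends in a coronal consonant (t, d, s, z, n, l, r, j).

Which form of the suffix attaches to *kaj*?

Since the final consonant of *kaj* is /j/ (coronal), it takes -aba.

-aba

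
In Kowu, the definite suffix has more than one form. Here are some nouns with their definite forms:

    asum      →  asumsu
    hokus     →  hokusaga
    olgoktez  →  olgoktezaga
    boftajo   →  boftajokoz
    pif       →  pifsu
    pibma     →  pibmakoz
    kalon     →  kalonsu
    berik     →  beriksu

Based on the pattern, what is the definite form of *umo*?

umokoz

The pattern is sibilance of the final sound: -aga when the stem ends in a sibilant (*hokus*, *olgoktez*); -su when the stem ends in a non-sibilant consonant (*asum*, *pif*, *kalon*, *berik*); -koz when the stem ends in a vowel (*boftajo*, *pibma*).
The final sound of *umo* is /o/, which is a vowel, so the suffix is -koz, giving *umokoz*.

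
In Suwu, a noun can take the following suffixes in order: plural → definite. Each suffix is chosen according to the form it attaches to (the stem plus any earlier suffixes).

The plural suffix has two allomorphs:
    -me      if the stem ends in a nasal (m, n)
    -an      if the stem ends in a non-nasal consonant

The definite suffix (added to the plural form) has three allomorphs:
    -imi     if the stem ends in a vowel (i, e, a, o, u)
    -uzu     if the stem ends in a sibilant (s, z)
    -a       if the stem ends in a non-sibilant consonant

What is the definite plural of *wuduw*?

Since the final consonant of *wuduw* is /w/ (non-nasal), it takes -an, giving *wuduwan*.
The plural form *wuduwan*: final sound = /n/, a non-sibilant consonant → -a → *wuduwana*.

wuduwana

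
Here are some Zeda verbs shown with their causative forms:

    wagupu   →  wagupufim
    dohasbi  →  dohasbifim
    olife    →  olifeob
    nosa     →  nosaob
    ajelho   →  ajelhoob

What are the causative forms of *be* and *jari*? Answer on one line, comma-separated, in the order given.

beob, jarifim

Looking at the last vowel of each stem: -fim when the last vowel of the stem is a high vowel (*wagupu*, *dohasbi*); -ob when the last vowel of the stem is a non-high vowel (*olife*, *nosa*, *ajelho*).
*be* — last vowel /e/ (a non-high vowel) → -ob → *beob*.
Since the last vowel of *jari* is /i/ (a high vowel), it takes -fim, giving *jarifim*.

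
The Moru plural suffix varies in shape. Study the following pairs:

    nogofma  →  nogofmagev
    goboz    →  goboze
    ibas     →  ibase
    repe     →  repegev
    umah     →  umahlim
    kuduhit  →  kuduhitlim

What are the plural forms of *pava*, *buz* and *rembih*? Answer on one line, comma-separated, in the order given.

pavagev, buze, rembihlim

The pattern is sibilance of the final sound: -e when the stem ends in a sibilant (*goboz*, *ibas*); -lim when the stem ends in a non-sibilant consonant (*umah*, *kuduhit*); -gev when the stem ends in a vowel (*nogofma*, *repe*).
Since the final sound of *pava* is /a/ (a vowel), it takes -gev, giving *pavagev*.
Since the final sound of *buz* is /z/ (a sibilant), it takes -e, giving *buze*.
Since the final sound of *rembih* is /h/ (a non-sibilant consonant), it takes -lim, giving *rembihlim*.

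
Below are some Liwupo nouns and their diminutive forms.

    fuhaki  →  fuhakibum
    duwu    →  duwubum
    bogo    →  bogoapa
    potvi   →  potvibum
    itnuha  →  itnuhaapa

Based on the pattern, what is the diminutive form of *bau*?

baubum

Looking at the last vowel of each stem: -bum when the last vowel of the stem is a high vowel (*fuhaki*, *duwu*, *potvi*); -apa when the last vowel of the stem is a non-high vowel (*bogo*, *itnuha*).
*bau*: last vowel = /u/, a high vowel → -bum → *baubum*.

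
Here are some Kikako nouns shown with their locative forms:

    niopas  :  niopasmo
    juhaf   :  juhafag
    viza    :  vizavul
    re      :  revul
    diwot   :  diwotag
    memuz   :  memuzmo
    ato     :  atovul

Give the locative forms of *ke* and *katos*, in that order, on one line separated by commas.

The alternation tracks the final sound of the stem — -mo when the stem ends in a sibilant (*niopas*, *memuz*); -ag when the stem ends in a non-sibilant consonant (*juhaf*, *diwot*); -vul when the stem ends in a vowel (*viza*, *re*, *ato*).
*ke* — final sound /e/ (a vowel) → -vul → *kevul*.
*katos* — final sound /s/ (a sibilant) → -mo → *katosmo*.

kevul, katosmo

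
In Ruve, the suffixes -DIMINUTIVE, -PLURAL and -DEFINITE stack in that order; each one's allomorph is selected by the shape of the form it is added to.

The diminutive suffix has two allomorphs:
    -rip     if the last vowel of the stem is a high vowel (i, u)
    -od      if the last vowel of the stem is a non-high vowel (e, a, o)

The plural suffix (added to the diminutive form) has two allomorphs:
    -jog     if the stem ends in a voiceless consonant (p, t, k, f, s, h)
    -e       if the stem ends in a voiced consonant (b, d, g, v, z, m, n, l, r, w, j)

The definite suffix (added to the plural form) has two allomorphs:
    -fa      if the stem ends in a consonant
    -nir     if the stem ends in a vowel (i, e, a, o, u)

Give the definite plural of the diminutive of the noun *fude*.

Since the last vowel of *fude* is /e/ (a non-high vowel), it takes -od, giving *fudeod*.
Since the final consonant of the diminutive form *fudeod* is /d/ (voiced), it takes -e, giving *fudeode*.
Since the final sound of the plural form *fudeode* is /e/ (a vowel), it takes -nir, giving *fudeodenir*.

fudeodenir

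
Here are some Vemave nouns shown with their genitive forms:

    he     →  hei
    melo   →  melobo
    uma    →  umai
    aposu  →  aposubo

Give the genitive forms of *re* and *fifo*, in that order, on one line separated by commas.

The alternation tracks the last vowel of the stem — -bo when the last vowel of the stem is a rounded vowel (*melo*, *aposu*); -i when the last vowel of the stem is an unrounded vowel (*he*, *uma*).
The last vowel of *re* is /e/, which is an unrounded vowel, so the suffix is -i, giving *rei*.
Since the last vowel of *fifo* is /o/ (a rounded vowel), it takes -bo, giving *fifobo*.

rei, fifobo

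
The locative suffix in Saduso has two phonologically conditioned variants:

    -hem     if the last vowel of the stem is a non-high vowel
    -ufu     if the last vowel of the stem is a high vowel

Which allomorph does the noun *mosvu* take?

-ufu

*mosvu* — last vowel /u/ (a high vowel) → -ufu.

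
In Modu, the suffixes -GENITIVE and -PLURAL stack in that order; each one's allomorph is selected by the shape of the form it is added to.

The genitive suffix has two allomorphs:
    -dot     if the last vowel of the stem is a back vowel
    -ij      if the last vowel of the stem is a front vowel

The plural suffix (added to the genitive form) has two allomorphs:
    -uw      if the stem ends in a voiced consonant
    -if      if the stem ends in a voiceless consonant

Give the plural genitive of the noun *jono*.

jonodotif

*jono*: last vowel = /o/, a back vowel → -dot → *jonodot*.
The final consonant of the genitive form *jonodot* is /t/, which is voiceless, so the plural suffix is -if, giving *jonodotif*.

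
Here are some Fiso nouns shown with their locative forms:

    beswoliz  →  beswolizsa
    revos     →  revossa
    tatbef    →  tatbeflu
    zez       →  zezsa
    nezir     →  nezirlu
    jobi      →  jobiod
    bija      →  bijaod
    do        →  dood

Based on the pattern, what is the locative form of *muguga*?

The pattern is sibilance of the final sound: -sa when the stem ends in a sibilant (*beswoliz*, *revos*, *zez*); -lu when the stem ends in a non-sibilant consonant (*tatbef*, *nezir*); -od when the stem ends in a vowel (*jobi*, *bija*, *do*).
*muguga* — final sound /a/ (a vowel) → -od → *mugugaod*.

mugugaod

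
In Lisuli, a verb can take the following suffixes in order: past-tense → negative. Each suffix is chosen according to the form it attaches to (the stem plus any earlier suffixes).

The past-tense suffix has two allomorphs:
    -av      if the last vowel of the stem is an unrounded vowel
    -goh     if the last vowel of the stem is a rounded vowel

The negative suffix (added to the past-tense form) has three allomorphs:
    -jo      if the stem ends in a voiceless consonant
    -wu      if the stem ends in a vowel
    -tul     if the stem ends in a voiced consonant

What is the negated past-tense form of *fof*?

*fof*: last vowel = /o/, a rounded vowel → -goh → *fofgoh*.
The final sound of the past-tense form *fofgoh* is /h/, which is a voiceless consonant, so the negative suffix is -jo, giving *fofgohjo*.

fofgohjo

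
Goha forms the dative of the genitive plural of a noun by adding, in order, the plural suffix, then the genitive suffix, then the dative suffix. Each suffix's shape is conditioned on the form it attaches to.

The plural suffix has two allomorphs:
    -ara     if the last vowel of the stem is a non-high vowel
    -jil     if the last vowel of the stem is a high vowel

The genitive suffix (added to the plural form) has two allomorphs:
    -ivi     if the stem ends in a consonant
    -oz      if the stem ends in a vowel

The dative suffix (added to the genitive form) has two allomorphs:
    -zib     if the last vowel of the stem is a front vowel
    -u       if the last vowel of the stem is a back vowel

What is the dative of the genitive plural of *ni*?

*ni*: last vowel = /i/, a high vowel → -jil → *nijil*.
The final sound of the plural form *nijil* is /l/, which is a consonant, so the genitive suffix is -ivi, giving *nijilivi*.
The genitive form *nijilivi* — last vowel /i/ (a front vowel) → -zib → *nijilivizib*.

nijilivizib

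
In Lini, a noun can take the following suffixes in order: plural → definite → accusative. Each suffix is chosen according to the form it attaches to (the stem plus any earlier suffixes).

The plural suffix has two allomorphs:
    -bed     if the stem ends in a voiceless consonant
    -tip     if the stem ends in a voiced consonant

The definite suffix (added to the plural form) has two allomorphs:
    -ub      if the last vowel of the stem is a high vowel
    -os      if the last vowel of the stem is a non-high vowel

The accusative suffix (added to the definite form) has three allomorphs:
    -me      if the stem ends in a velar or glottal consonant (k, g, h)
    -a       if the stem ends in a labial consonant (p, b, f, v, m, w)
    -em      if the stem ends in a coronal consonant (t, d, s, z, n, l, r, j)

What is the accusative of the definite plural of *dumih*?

*dumih* — final consonant /h/ (voiceless) → -bed → *dumihbed*.
The plural form *dumihbed* — last vowel /e/ (a non-high vowel) → -os → *dumihbedos*.
The final consonant of the definite form *dumihbedos* is /s/, which is coronal, so the accusative suffix is -em, giving *dumihbedosem*.

dumihbedosem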